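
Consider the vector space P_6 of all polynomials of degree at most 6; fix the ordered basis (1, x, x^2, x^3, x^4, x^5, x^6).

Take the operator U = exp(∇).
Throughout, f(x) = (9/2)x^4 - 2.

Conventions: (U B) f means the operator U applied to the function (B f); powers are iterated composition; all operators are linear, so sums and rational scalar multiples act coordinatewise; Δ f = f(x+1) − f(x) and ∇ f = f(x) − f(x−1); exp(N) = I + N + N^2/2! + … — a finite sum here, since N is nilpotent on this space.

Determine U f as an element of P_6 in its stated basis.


g(x) = (9/2)x^4 + 18x^3 - 18x + 5/2

order-1 term: 18x^3 - 27x^2 + 18x - 9/2
order-2 term: 27x^2 - 54x + 63/2
order-3 term: 18x - 27
order-4 term: 9/2
the series for exp(∇) f terminates at order 4
exp(∇) f = (9/2)x^4 + 18x^3 - 18x + 5/2


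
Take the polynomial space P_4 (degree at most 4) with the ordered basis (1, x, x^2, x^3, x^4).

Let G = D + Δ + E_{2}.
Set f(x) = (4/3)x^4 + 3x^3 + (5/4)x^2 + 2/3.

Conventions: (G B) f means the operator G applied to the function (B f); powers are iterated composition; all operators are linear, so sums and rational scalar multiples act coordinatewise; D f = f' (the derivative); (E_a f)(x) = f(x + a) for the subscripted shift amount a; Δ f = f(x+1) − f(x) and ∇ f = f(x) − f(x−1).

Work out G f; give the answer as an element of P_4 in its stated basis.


the result is g(x) = (4/3)x^4 + (73/3)x^3 + (309/4)x^2 + 103x + 679/12

D f = (16/3)x^3 + 9x^2 + (5/2)x
Δ f = (16/3)x^3 + 17x^2 + (101/6)x + 67/12
E_{2} f = (4/3)x^4 + (41/3)x^3 + (205/4)x^2 + (251/3)x + 51
(D + Δ + E_{2}) f = (4/3)x^4 + (73/3)x^3 + (309/4)x^2 + 103x + 679/12


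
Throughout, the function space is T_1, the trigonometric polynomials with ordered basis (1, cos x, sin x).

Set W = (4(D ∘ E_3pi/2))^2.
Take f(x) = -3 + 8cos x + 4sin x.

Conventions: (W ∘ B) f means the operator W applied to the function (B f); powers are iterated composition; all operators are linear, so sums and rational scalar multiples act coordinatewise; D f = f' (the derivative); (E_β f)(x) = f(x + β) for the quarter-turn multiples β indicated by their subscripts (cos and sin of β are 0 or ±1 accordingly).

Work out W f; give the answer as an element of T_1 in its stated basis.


E_3pi/2 f = -3 - 4cos x + 8sin x
D E_3pi/2 f = 8cos x + 4sin x
(4(D ∘ E_3pi/2)) f = 32cos x + 16sin x
E_3pi/2 (4(D ∘ E_3pi/2)) f = -16cos x + 32sin x
D E_3pi/2 (4(D ∘ E_3pi/2)) f = 32cos x + 16sin x
(4(D ∘ E_3pi/2)) (4(D ∘ E_3pi/2)) f = 128cos x + 64sin x

g(x) = 128cos x + 64sin x


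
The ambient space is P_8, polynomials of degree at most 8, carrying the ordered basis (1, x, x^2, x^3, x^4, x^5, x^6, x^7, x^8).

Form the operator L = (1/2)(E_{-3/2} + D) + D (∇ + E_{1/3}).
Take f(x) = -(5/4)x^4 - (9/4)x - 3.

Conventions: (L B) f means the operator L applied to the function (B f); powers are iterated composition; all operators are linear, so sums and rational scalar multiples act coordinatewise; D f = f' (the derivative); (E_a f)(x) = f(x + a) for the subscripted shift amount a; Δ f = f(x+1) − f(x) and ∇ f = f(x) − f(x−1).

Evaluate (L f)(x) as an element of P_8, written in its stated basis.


the result is g(x) = -(5/8)x^4 - (15/4)x^3 - (455/16)x^2 + (991/48)x - 39871/3456

E_{-3/2} f = -(5/4)x^4 + (15/2)x^3 - (135/8)x^2 + (117/8)x - 381/64
D f = -5x^3 - 9/4
(E_{-3/2} + D) f = -(5/4)x^4 + (5/2)x^3 - (135/8)x^2 + (117/8)x - 525/64
((1/2)(E_{-3/2} + D)) f = -(5/8)x^4 + (5/4)x^3 - (135/16)x^2 + (117/16)x - 525/128
∇ f = -5x^3 + (15/2)x^2 - 5x - 1
E_{1/3} f = -(5/4)x^4 - (5/3)x^3 - (5/6)x^2 - (263/108)x - 305/81
(∇ + E_{1/3}) f = -(5/4)x^4 - (20/3)x^3 + (20/3)x^2 - (803/108)x - 386/81
D (∇ + E_{1/3}) f = -5x^3 - 20x^2 + (40/3)x - 803/108
((1/2)(E_{-3/2} + D) + D (∇ + E_{1/3})) f = -(5/8)x^4 - (15/4)x^3 - (455/16)x^2 + (991/48)x - 39871/3456


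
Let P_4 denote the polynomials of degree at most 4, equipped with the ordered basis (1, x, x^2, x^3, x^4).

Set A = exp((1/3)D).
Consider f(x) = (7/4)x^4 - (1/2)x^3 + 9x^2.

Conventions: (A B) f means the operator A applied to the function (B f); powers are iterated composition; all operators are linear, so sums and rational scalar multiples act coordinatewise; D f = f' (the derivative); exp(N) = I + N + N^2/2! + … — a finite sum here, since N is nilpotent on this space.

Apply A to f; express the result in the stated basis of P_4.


g(x) = (7/4)x^4 + (11/6)x^3 + (29/3)x^2 + (329/54)x + 325/324

order-1 term: (7/3)x^3 - (1/2)x^2 + 6x
order-2 term: (7/6)x^2 - (1/6)x + 1
order-3 term: (7/27)x - 1/54
order-4 term: 7/324
the series for exp((1/3)D) f terminates at order 4
exp((1/3)D) f = (7/4)x^4 + (11/6)x^3 + (29/3)x^2 + (329/54)x + 325/324


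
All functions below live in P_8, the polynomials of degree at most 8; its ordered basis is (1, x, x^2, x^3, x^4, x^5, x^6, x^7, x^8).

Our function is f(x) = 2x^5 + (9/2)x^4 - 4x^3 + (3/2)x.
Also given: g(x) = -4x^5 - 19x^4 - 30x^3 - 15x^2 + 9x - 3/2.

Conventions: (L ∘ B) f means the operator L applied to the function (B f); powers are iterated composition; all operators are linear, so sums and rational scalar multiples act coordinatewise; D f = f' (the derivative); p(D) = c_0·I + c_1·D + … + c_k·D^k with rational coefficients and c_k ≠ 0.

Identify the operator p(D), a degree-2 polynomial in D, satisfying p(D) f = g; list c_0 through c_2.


c_0 = -2, c_1 = -1, c_2 = -1/2

D^0 f = 2x^5 + (9/2)x^4 - 4x^3 + (3/2)x
D^1 f = 10x^4 + 18x^3 - 12x^2 + 3/2
D^2 f = 40x^3 + 54x^2 - 24x
matching coefficients of g against c_0 f + c_1 Df + … from the top degree down determines the c_i
solution: c_0 = -2, c_1 = -1, c_2 = -1/2


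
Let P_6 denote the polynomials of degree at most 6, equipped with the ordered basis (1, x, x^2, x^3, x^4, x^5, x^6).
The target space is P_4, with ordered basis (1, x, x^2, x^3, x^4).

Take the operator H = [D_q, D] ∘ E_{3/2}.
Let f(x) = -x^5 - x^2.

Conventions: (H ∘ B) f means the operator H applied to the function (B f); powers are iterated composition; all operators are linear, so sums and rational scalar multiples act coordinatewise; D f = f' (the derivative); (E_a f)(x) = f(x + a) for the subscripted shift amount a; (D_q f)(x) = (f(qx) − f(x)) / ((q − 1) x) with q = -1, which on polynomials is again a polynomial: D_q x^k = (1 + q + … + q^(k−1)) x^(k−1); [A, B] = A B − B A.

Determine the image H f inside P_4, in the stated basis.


E_{3/2} f = -x^5 - (15/2)x^4 - (45/2)x^3 - (139/4)x^2 - (453/16)x - 315/32
D E_{3/2} f = -5x^4 - 30x^3 - (135/2)x^2 - (139/2)x - 453/16
D_q D E_{3/2} f = -30x^2 - 139/2
D_q E_{3/2} f = -x^4 - (45/2)x^2 - 453/16
D D_q E_{3/2} f = -4x^3 - 45x
[D_q, D] E_{3/2} f = 4x^3 - 30x^2 + 45x - 139/2

g(x) = 4x^3 - 30x^2 + 45x - 139/2


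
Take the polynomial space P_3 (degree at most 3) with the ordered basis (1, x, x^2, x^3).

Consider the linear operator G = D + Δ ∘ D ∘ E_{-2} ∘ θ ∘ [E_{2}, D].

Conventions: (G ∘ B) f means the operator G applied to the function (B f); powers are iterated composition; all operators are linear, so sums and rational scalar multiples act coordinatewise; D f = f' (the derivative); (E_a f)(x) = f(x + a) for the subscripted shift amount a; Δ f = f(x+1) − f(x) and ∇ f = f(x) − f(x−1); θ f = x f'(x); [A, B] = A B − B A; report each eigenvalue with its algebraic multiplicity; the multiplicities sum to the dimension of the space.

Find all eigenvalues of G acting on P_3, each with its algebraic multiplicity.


λ = 0 (multiplicity 4)

image of 1: 0
image of x: 1
image of x^2: 2x
image of x^3: 3x^2
the matrix is upper triangular; its diagonal is (0, 0, 0, 0)
for a triangular matrix the eigenvalues are the diagonal entries, with algebraic multiplicity their repetition count


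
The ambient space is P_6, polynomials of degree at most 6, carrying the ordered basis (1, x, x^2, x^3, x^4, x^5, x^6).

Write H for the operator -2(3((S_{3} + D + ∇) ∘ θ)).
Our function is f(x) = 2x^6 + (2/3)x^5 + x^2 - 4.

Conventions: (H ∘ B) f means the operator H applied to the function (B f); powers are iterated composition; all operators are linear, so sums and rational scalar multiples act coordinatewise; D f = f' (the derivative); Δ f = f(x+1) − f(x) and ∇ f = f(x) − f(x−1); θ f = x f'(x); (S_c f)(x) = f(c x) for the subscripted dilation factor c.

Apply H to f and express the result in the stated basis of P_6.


the result is g(x) = -52488x^6 - 5724x^5 + 880x^4 - 1240x^3 + 772x^2 - 380x + 64

θ f = 12x^6 + (10/3)x^5 + 2x^2
S_{3} θ f = 8748x^6 + 810x^5 + 18x^2
D θ f = 72x^5 + (50/3)x^4 + 4x
∇ θ f = 72x^5 - (490/3)x^4 + (620/3)x^3 - (440/3)x^2 + (178/3)x - 32/3
(S_{3} + D + ∇) θ f = 8748x^6 + 954x^5 - (440/3)x^4 + (620/3)x^3 - (386/3)x^2 + (190/3)x - 32/3
(3((S_{3} + D + ∇) ∘ θ)) f = 26244x^6 + 2862x^5 - 440x^4 + 620x^3 - 386x^2 + 190x - 32
(-2(3((S_{3} + D + ∇) ∘ θ))) f = -52488x^6 - 5724x^5 + 880x^4 - 1240x^3 + 772x^2 - 380x + 64


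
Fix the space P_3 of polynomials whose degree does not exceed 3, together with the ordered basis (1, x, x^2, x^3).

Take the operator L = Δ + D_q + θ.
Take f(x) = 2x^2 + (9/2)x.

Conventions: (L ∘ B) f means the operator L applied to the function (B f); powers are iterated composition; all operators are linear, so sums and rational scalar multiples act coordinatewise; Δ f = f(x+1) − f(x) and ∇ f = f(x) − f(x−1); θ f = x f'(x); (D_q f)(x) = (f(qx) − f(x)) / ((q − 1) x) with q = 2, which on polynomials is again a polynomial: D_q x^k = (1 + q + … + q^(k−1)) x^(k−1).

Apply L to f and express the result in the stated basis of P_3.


g(x) = 4x^2 + (29/2)x + 11

Δ f = 4x + 13/2
D_q f = 6x + 9/2
θ f = 4x^2 + (9/2)x
(Δ + D_q + θ) f = 4x^2 + (29/2)x + 11


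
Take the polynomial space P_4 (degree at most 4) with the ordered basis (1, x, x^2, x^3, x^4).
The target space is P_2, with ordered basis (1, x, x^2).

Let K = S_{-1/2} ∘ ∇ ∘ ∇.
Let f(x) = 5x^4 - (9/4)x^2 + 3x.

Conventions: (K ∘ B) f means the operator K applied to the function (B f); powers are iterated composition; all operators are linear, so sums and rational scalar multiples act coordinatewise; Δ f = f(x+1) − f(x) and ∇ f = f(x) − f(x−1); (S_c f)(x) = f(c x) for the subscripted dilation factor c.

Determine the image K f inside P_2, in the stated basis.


the image equals g(x) = 15x^2 + 60x + 131/2

∇ f = 20x^3 - 30x^2 + (31/2)x + 1/4
∇ ∇ f = 60x^2 - 120x + 131/2
S_{-1/2} (∇ ∘ ∇) f = 15x^2 + 60x + 131/2


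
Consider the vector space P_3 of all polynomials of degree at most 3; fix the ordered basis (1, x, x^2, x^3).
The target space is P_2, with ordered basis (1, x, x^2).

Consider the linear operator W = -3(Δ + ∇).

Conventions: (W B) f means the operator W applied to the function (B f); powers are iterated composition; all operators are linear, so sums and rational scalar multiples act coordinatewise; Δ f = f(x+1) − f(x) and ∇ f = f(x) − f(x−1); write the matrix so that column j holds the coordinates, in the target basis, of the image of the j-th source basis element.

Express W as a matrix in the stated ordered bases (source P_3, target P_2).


the matrix is [[0, -6, 0, -6]; [0, 0, -12, 0]; [0, 0, 0, -18]] (rows listed top to bottom)

image of 1: 0
image of x: -6
image of x^2: -12x
image of x^3: -18x^2 - 6
each image's coordinates form column j of the matrix


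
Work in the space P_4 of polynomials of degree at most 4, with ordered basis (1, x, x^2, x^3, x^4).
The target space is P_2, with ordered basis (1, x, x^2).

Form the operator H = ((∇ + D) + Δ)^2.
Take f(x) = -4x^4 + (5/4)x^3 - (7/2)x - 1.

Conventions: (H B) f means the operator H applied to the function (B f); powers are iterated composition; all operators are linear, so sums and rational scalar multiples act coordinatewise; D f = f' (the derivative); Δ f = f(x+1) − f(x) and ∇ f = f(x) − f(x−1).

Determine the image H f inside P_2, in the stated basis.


∇ f = -16x^3 + (111/4)x^2 - (79/4)x + 7/4
D f = -16x^3 + (15/4)x^2 - 7/2
(∇ + D) f = -32x^3 + (63/2)x^2 - (79/4)x - 7/4
Δ f = -16x^3 - (81/4)x^2 - (49/4)x - 25/4
((∇ + D) + Δ) f = -48x^3 + (45/4)x^2 - 32x - 8
∇ ((∇ + D) + Δ) f = -144x^2 + (333/2)x - 365/4
D ((∇ + D) + Δ) f = -144x^2 + (45/2)x - 32
(∇ + D) ((∇ + D) + Δ) f = -288x^2 + 189x - 493/4
Δ ((∇ + D) + Δ) f = -144x^2 - (243/2)x - 275/4
((∇ + D) + Δ) ((∇ + D) + Δ) f = -432x^2 + (135/2)x - 192

the image equals g(x) = -432x^2 + (135/2)x - 192


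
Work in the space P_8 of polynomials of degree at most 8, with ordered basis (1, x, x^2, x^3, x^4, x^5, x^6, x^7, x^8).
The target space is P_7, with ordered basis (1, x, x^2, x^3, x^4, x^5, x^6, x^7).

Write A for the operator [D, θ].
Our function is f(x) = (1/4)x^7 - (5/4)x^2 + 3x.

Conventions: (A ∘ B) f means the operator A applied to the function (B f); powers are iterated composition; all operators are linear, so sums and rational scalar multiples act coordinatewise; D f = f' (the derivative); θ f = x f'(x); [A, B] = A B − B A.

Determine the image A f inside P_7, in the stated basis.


the image equals g(x) = (7/4)x^6 - (5/2)x + 3

θ f = (7/4)x^7 - (5/2)x^2 + 3x
D θ f = (49/4)x^6 - 5x + 3
D f = (7/4)x^6 - (5/2)x + 3
θ D f = (21/2)x^6 - (5/2)x
[D, θ] f = (7/4)x^6 - (5/2)x + 3


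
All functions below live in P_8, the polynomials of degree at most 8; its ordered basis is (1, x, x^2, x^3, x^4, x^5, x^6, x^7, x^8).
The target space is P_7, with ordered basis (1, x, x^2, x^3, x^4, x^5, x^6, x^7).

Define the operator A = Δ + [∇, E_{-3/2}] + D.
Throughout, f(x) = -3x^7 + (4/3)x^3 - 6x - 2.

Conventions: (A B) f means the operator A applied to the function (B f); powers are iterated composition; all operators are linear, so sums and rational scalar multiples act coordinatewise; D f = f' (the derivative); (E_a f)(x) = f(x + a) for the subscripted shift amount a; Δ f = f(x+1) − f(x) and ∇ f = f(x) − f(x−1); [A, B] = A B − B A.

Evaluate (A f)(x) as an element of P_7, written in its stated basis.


Δ f = -21x^6 - 63x^5 - 105x^4 - 105x^3 - 59x^2 - 17x - 23/3
E_{-3/2} f = -3x^7 + (63/2)x^6 - (567/4)x^5 + (2835/8)x^4 - (25451/48)x^3 + (15117/32)x^2 - (15117/64)x + 6881/128
∇ E_{-3/2} f = -21x^6 + 252x^5 - (5145/4)x^4 + 3570x^3 - (90719/16)x^2 + (19487/4)x - 339737/192
∇ f = -21x^6 + 63x^5 - 105x^4 + 105x^3 - 59x^2 + 17x - 23/3
E_{-3/2} ∇ f = -21x^6 + 252x^5 - (5145/4)x^4 + 3570x^3 - (90719/16)x^2 + (19487/4)x - 339737/192
[∇, E_{-3/2}] f = 0
D f = -21x^6 + 4x^2 - 6
(Δ + [∇, E_{-3/2}] + D) f = -42x^6 - 63x^5 - 105x^4 - 105x^3 - 55x^2 - 17x - 41/3

g(x) = -42x^6 - 63x^5 - 105x^4 - 105x^3 - 55x^2 - 17x - 41/3


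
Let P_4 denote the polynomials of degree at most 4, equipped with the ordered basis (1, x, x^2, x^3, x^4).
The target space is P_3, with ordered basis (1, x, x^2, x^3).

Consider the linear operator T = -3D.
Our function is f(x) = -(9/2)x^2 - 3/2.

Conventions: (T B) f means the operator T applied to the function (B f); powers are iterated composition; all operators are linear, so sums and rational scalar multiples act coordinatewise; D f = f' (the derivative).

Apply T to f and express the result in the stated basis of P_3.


D f = -9x
(-3D) f = 27x

g(x) = 27x


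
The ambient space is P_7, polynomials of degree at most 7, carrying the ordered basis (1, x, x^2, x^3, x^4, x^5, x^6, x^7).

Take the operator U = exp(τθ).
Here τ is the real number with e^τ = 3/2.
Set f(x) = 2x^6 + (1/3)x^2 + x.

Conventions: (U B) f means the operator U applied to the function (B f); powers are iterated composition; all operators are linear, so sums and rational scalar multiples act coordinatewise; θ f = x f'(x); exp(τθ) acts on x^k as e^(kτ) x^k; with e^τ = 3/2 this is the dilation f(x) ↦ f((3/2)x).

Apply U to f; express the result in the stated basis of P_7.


the result is g(x) = (729/32)x^6 + (3/4)x^2 + (3/2)x

exp(τθ) x^k = e^(kτ) x^k; with e^τ = 3/2 this sends x^k to (3/2)^k x^k
x ↦ 3/2 x
x^2 ↦ 9/4 x^2
x^6 ↦ 729/64 x^6
applying this coordinatewise to f: exp(τθ) f = (729/32)x^6 + (3/4)x^2 + (3/2)x


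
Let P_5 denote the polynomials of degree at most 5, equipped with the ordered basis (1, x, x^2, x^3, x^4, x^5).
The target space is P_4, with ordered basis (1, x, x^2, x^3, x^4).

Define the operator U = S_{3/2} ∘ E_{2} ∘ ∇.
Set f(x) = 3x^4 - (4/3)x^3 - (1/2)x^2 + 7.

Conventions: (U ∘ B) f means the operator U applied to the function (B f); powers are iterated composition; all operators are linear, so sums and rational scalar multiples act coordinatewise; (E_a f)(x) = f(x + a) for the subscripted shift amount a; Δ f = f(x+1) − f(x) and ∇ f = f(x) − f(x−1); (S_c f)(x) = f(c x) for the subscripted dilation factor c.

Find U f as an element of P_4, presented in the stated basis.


the result is g(x) = (81/2)x^3 + (225/2)x^2 + (213/2)x + 205/6

∇ f = 12x^3 - 22x^2 + 15x - 23/6
E_{2} ∇ f = 12x^3 + 50x^2 + 71x + 205/6
S_{3/2} E_{2} ∇ f = (81/2)x^3 + (225/2)x^2 + (213/2)x + 205/6


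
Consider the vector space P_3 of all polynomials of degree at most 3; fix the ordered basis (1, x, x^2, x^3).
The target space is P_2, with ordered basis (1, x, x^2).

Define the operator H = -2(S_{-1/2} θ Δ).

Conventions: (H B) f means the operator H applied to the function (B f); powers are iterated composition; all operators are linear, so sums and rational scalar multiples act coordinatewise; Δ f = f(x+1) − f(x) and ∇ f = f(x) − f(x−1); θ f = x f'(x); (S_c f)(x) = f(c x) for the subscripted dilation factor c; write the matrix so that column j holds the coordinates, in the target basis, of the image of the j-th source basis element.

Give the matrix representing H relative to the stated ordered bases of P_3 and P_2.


image of 1: 0
image of x: 0
image of x^2: 2x
image of x^3: -3x^2 + 3x
each image's coordinates form column j of the matrix

the matrix is [[0, 0, 0, 0]; [0, 0, 2, 3]; [0, 0, 0, -3]] (rows listed top to bottom)


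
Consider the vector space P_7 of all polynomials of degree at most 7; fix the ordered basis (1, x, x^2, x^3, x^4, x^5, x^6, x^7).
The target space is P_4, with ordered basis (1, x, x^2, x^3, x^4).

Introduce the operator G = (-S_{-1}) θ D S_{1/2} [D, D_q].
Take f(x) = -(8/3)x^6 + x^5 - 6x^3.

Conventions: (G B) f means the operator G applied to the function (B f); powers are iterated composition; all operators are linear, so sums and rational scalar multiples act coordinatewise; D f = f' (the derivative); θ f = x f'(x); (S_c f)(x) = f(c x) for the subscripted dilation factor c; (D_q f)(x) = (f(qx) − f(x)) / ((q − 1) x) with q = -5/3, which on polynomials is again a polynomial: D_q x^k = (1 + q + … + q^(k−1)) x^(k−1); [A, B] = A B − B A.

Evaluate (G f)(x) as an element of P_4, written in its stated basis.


the result is g(x) = (33776/243)x^3 - (676/27)x^2

D_q f = (14896/729)x^5 + (421/81)x^4 - (38/3)x^2
D D_q f = (74480/729)x^4 + (1684/81)x^3 - (76/3)x
D f = -16x^5 + 5x^4 - 18x^2
D_q D f = -(6736/81)x^4 - (340/27)x^3 + 12x
[D, D_q] f = (135104/729)x^4 + (2704/81)x^3 - (112/3)x
S_{1/2} [D, D_q] f = (8444/729)x^4 + (338/81)x^3 - (56/3)x
D S_{1/2} [D, D_q] f = (33776/729)x^3 + (338/27)x^2 - 56/3
θ D S_{1/2} [D, D_q] f = (33776/243)x^3 + (676/27)x^2
S_{-1} (θ D S_{1/2}) [D, D_q] f = -(33776/243)x^3 + (676/27)x^2
(-S_{-1}) (θ D S_{1/2}) [D, D_q] f = (33776/243)x^3 - (676/27)x^2


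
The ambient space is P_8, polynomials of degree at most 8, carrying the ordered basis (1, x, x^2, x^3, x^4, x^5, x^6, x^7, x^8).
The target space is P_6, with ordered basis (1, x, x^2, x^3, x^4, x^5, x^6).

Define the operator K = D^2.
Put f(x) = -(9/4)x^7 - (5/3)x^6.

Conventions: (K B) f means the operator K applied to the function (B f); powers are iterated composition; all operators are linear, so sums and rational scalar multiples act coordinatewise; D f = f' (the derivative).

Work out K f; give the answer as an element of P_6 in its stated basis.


g(x) = -(189/2)x^5 - 50x^4

D f = -(63/4)x^6 - 10x^5
D D f = -(189/2)x^5 - 50x^4


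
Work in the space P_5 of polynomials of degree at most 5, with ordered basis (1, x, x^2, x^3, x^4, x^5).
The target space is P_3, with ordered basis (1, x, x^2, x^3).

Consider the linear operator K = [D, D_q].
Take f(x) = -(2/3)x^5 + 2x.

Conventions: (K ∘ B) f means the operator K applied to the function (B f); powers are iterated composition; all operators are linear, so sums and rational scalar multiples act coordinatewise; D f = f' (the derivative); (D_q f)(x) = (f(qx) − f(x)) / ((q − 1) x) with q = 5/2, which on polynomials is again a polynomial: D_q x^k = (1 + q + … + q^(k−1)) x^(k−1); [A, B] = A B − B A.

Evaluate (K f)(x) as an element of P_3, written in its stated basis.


D_q f = -(1031/24)x^4 + 2
D D_q f = -(1031/6)x^3
D f = -(10/3)x^4 + 2
D_q D f = -(1015/12)x^3
[D, D_q] f = -(349/4)x^3

the result is g(x) = -(349/4)x^3


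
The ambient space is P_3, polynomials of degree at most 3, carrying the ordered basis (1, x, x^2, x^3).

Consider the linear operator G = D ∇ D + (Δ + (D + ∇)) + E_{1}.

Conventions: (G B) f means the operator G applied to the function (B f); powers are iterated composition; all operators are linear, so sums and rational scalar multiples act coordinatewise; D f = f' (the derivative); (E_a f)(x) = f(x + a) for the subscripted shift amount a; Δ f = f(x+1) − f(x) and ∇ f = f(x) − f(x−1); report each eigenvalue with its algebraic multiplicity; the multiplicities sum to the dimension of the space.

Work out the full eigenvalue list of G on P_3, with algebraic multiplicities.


image of 1: 1
image of x: x + 4
image of x^2: x^2 + 8x + 1
image of x^3: x^3 + 12x^2 + 3x + 9
the matrix is upper triangular; its diagonal is (1, 1, 1, 1)
for a triangular matrix the eigenvalues are the diagonal entries, with algebraic multiplicity their repetition count

λ = 1 (multiplicity 4)


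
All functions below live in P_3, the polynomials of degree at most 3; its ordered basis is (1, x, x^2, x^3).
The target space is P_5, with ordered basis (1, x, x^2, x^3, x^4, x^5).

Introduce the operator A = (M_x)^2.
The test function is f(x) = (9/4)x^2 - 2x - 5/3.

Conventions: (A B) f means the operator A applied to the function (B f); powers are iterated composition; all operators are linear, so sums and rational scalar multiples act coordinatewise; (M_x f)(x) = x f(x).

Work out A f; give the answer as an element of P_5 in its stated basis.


M_x f = (9/4)x^3 - 2x^2 - (5/3)x
M_x M_x f = (9/4)x^4 - 2x^3 - (5/3)x^2

the image equals g(x) = (9/4)x^4 - 2x^3 - (5/3)x^2


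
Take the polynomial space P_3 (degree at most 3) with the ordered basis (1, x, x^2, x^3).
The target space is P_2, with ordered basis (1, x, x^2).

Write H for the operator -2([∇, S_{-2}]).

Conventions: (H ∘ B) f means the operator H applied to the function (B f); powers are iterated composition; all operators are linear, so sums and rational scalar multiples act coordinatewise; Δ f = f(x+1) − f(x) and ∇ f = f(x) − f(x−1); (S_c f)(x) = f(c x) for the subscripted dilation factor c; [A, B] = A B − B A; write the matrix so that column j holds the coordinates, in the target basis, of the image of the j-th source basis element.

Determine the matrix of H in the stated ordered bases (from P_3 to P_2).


the matrix is [[0, 6, 6, 18]; [0, 0, -24, -36]; [0, 0, 0, 72]] (rows listed top to bottom)

image of 1: 0
image of x: 6
image of x^2: -24x + 6
image of x^3: 72x^2 - 36x + 18
each image's coordinates form column j of the matrix


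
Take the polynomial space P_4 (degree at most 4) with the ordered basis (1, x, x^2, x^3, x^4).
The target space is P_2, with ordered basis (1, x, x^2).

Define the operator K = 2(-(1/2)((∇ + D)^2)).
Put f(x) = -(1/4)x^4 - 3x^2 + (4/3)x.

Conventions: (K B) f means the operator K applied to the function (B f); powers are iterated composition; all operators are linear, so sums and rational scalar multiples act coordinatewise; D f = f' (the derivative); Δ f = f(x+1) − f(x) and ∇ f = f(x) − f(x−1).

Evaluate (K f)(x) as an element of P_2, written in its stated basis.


∇ f = -x^3 + (3/2)x^2 - 7x + 55/12
D f = -x^3 - 6x + 4/3
(∇ + D) f = -2x^3 + (3/2)x^2 - 13x + 71/12
∇ (∇ + D) f = -6x^2 + 9x - 33/2
D (∇ + D) f = -6x^2 + 3x - 13
(∇ + D) (∇ + D) f = -12x^2 + 12x - 59/2
(-(1/2)((∇ + D)^2)) f = 6x^2 - 6x + 59/4
(2(-(1/2)((∇ + D)^2))) f = 12x^2 - 12x + 59/2

the image equals g(x) = 12x^2 - 12x + 59/2


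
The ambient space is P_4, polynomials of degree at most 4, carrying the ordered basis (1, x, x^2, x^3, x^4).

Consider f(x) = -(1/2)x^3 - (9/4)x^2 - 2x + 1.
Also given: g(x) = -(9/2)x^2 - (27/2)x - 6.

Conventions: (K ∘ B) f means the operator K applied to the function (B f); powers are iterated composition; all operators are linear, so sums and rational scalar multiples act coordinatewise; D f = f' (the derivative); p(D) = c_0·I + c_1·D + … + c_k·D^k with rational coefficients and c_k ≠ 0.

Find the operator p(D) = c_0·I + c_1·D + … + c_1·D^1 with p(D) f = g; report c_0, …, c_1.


p(D) = 3·D, i.e. c_0 = 0, c_1 = 3

D^0 f = -(1/2)x^3 - (9/4)x^2 - 2x + 1
D^1 f = -(3/2)x^2 - (9/2)x - 2
matching coefficients of g against c_0 f + c_1 Df + … from the top degree down determines the c_i
solution: c_0 = 0, c_1 = 3


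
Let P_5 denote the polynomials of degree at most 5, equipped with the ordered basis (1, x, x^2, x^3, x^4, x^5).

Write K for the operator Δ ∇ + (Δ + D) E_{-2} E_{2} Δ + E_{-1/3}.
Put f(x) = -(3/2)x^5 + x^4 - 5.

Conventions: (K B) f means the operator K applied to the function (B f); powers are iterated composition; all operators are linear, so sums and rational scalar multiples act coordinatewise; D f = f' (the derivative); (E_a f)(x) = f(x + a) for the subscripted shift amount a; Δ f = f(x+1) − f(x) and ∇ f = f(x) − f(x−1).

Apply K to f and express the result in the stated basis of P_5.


the result is g(x) = -(3/2)x^5 + (7/2)x^4 - 93x^3 - (880/9)x^2 - (6169/54)x - 1012/27

∇ f = -(15/2)x^4 + 19x^3 - 21x^2 + (23/2)x - 5/2
Δ ∇ f = -30x^3 + 12x^2 - 15x + 2
Δ f = -(15/2)x^4 - 11x^3 - 9x^2 - (7/2)x - 1/2
E_{2} Δ f = -(15/2)x^4 - 71x^3 - 255x^2 - (823/2)x - 503/2
E_{-2} (E_{2} Δ) f = -(15/2)x^4 - 11x^3 - 9x^2 - (7/2)x - 1/2
Δ E_{-2} (E_{2} Δ) f = -30x^3 - 78x^2 - 81x - 31
D E_{-2} (E_{2} Δ) f = -30x^3 - 33x^2 - 18x - 7/2
(Δ + D) E_{-2} (E_{2} Δ) f = -60x^3 - 111x^2 - 99x - 69/2
E_{-1/3} f = -(3/2)x^5 + (7/2)x^4 - 3x^3 + (11/9)x^2 - (13/54)x - 269/54
(Δ ∇ + (Δ + D) E_{-2} E_{2} Δ + E_{-1/3}) f = -(3/2)x^5 + (7/2)x^4 - 93x^3 - (880/9)x^2 - (6169/54)x - 1012/27


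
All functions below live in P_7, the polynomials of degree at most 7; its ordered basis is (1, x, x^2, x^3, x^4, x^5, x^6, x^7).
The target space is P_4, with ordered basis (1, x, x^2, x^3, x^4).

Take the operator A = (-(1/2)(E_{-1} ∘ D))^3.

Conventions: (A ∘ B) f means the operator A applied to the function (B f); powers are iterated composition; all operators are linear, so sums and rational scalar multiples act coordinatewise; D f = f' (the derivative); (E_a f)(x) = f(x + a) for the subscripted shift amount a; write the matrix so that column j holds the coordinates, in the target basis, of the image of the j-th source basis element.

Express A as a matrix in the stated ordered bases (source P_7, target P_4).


image of 1: 0
image of x: 0
image of x^2: 0
image of x^3: -3/4
image of x^4: -3x + 9
image of x^5: -(15/2)x^2 + 45x - 135/2
image of x^6: -15x^3 + 135x^2 - 405x + 405
image of x^7: -(105/4)x^4 + 315x^3 - (2835/2)x^2 + 2835x - 8505/4
each image's coordinates form column j of the matrix

the matrix is [[0, 0, 0, -3/4, 9, -135/2, 405, -8505/4]; [0, 0, 0, 0, -3, 45, -405, 2835]; [0, 0, 0, 0, 0, -15/2, 135, -2835/2]; [0, 0, 0, 0, 0, 0, -15, 315]; [0, 0, 0, 0, 0, 0, 0, -105/4]] (rows listed top to bottom)


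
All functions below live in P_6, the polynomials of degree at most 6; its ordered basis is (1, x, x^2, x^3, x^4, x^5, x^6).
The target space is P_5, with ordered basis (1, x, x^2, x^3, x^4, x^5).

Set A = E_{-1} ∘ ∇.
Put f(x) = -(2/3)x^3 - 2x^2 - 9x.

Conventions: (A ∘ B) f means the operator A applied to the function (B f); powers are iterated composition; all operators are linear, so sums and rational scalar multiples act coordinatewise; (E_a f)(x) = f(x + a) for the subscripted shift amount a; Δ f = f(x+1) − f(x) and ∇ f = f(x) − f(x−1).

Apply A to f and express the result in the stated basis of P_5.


the image equals g(x) = -2x^2 + 2x - 23/3

∇ f = -2x^2 - 2x - 23/3
E_{-1} ∇ f = -2x^2 + 2x - 23/3


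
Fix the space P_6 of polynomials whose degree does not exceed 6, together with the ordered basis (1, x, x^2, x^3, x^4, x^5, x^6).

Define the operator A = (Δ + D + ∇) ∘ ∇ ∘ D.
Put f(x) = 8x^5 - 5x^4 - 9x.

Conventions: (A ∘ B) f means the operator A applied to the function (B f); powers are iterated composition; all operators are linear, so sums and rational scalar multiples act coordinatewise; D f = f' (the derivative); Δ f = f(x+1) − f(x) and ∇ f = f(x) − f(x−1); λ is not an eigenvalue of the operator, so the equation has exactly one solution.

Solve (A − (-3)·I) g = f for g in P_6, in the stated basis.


the image equals g(x) = (8/3)x^5 - (5/3)x^4 - 160x^2 + 197x - 980/9

write g with unknown coordinates in the stated basis and equate coefficients in (A − (-3)·I) g = f
solving from the highest basis element down gives g = (8/3)x^5 - (5/3)x^4 - 160x^2 + 197x - 980/9
check: A g = 480x^2 - 600x + 980/3
so A g − (-3)·g = 8x^5 - 5x^4 - 9x = f ✓


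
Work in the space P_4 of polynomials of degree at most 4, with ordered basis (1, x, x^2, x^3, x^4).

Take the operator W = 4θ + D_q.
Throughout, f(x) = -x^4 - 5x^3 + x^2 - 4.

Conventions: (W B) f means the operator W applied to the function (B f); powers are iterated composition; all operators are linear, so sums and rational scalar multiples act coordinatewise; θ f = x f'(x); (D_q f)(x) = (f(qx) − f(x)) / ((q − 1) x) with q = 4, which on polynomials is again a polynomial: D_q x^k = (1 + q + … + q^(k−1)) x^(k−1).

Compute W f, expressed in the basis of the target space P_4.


θ f = -4x^4 - 15x^3 + 2x^2
(4θ) f = -16x^4 - 60x^3 + 8x^2
D_q f = -85x^3 - 105x^2 + 5x
(4θ + D_q) f = -16x^4 - 145x^3 - 97x^2 + 5x

g(x) = -16x^4 - 145x^3 - 97x^2 + 5x


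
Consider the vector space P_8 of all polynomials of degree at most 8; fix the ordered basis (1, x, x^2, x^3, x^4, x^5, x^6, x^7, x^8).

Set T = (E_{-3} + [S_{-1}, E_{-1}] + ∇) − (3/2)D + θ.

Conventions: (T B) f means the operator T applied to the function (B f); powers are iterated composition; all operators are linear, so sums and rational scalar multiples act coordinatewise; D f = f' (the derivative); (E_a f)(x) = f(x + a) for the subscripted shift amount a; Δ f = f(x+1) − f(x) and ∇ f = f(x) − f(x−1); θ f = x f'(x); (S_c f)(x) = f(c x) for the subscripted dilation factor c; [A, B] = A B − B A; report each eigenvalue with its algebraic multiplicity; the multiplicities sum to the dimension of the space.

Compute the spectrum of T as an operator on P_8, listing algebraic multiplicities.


λ = 1 (multiplicity 1), λ = 2 (multiplicity 1), λ = 3 (multiplicity 1), λ = 4 (multiplicity 1), λ = 5 (multiplicity 1), λ = 6 (multiplicity 1), λ = 7 (multiplicity 1), λ = 8 (multiplicity 1), λ = 9 (multiplicity 1)

image of 1: 1
image of x: 2x - 11/2
image of x^2: 3x^2 - 3x + 8
image of x^3: 4x^3 - (33/2)x^2 + 24x - 28
image of x^4: 5x^4 - 6x^3 + 48x^2 - 96x + 80
image of x^5: 6x^5 - (55/2)x^4 + 80x^3 - 280x^2 + 400x - 244
image of x^6: 7x^6 - 9x^5 + 120x^4 - 480x^3 + 1200x^2 - 1440x + 728
image of x^7: 8x^7 - (77/2)x^6 + 168x^5 - 980x^4 + 2800x^3 - 5124x^2 + 5096x - 2188
image of x^8: 9x^8 - 12x^7 + 224x^6 - 1344x^5 + 5600x^4 - 13440x^3 + 20384x^2 - 17472x + 6560
the matrix is upper triangular; its diagonal is (1, 2, 3, 4, 5, 6, 7, 8, 9)
for a triangular matrix the eigenvalues are the diagonal entries, with algebraic multiplicity their repetition count


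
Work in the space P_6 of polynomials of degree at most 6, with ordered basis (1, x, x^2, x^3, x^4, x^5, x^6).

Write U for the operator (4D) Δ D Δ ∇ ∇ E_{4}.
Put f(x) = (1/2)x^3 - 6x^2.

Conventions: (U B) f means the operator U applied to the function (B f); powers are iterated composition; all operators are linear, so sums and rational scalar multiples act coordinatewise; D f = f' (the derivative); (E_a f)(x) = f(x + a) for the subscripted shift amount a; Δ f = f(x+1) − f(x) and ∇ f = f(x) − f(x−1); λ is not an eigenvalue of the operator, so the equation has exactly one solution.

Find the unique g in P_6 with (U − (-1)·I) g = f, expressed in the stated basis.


write g with unknown coordinates in the stated basis and equate coefficients in (U − (-1)·I) g = f
solving from the highest basis element down gives g = (1/2)x^3 - 6x^2
check: U g = 0
so U g − (-1)·g = (1/2)x^3 - 6x^2 = f ✓

the image equals g(x) = (1/2)x^3 - 6x^2


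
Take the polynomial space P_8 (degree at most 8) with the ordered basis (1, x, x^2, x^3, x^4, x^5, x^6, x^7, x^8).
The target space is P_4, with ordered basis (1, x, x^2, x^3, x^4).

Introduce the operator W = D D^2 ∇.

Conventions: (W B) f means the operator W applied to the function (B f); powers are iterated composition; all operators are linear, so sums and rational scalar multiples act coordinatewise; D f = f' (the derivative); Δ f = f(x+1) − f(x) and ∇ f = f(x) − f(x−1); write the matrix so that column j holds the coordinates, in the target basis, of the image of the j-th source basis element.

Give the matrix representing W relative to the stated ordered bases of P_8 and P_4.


image of 1: 0
image of x: 0
image of x^2: 0
image of x^3: 0
image of x^4: 24
image of x^5: 120x - 60
image of x^6: 360x^2 - 360x + 120
image of x^7: 840x^3 - 1260x^2 + 840x - 210
image of x^8: 1680x^4 - 3360x^3 + 3360x^2 - 1680x + 336
each image's coordinates form column j of the matrix

the matrix is [[0, 0, 0, 0, 24, -60, 120, -210, 336]; [0, 0, 0, 0, 0, 120, -360, 840, -1680]; [0, 0, 0, 0, 0, 0, 360, -1260, 3360]; [0, 0, 0, 0, 0, 0, 0, 840, -3360]; [0, 0, 0, 0, 0, 0, 0, 0, 1680]] (rows listed top to bottom)


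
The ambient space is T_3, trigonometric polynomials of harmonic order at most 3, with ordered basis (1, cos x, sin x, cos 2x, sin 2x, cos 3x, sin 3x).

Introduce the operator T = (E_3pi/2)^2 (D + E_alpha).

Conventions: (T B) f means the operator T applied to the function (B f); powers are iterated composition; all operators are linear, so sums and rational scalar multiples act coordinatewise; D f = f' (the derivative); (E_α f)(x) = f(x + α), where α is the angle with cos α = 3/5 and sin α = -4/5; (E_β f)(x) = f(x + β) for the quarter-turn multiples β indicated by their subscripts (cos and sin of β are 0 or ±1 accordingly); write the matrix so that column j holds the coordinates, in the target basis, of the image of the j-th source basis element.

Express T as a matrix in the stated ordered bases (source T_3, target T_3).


the matrix is [[1, 0, 0, 0, 0, 0, 0]; [0, -3/5, -1/5, 0, 0, 0, 0]; [0, 1/5, -3/5, 0, 0, 0, 0]; [0, 0, 0, -7/25, 26/25, 0, 0]; [0, 0, 0, -26/25, -7/25, 0, 0]; [0, 0, 0, 0, 0, 117/125, -331/125]; [0, 0, 0, 0, 0, 331/125, 117/125]] (rows listed top to bottom)

image of 1: 1
image of cos x: -(3/5)cos x + (1/5)sin x
image of sin x: -(1/5)cos x - (3/5)sin x
image of cos 2x: -(7/25)cos 2x - (26/25)sin 2x
image of sin 2x: (26/25)cos 2x - (7/25)sin 2x
image of cos 3x: (117/125)cos 3x + (331/125)sin 3x
image of sin 3x: -(331/125)cos 3x + (117/125)sin 3x
each image's coordinates form column j of the matrix


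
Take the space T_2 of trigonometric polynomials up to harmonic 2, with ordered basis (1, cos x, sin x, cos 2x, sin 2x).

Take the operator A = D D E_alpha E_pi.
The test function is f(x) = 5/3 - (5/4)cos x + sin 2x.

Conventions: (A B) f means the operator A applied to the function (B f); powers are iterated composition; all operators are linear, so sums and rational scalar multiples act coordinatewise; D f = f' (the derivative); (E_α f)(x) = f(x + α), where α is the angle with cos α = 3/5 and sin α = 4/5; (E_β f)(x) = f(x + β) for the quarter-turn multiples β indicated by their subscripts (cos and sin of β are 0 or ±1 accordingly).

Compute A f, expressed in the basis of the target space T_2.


g(x) = -(3/4)cos x + sin x - (96/25)cos 2x + (28/25)sin 2x

E_pi f = 5/3 + (5/4)cos x + sin 2x
E_alpha E_pi f = 5/3 + (3/4)cos x - sin x + (24/25)cos 2x - (7/25)sin 2x
D (E_alpha E_pi) f = -cos x - (3/4)sin x - (14/25)cos 2x - (48/25)sin 2x
D D (E_alpha E_pi) f = -(3/4)cos x + sin x - (96/25)cos 2x + (28/25)sin 2x


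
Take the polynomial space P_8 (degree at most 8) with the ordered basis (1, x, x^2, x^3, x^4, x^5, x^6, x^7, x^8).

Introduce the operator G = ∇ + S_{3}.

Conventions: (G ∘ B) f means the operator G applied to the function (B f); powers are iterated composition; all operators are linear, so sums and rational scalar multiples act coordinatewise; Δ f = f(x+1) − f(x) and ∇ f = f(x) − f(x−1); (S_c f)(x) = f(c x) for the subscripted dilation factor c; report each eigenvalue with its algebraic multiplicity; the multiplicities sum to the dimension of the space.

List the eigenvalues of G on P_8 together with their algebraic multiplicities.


λ = 1 (multiplicity 1), λ = 3 (multiplicity 1), λ = 9 (multiplicity 1), λ = 27 (multiplicity 1), λ = 81 (multiplicity 1), λ = 243 (multiplicity 1), λ = 729 (multiplicity 1), λ = 2187 (multiplicity 1), λ = 6561 (multiplicity 1)

image of 1: 1
image of x: 3x + 1
image of x^2: 9x^2 + 2x - 1
image of x^3: 27x^3 + 3x^2 - 3x + 1
image of x^4: 81x^4 + 4x^3 - 6x^2 + 4x - 1
image of x^5: 243x^5 + 5x^4 - 10x^3 + 10x^2 - 5x + 1
image of x^6: 729x^6 + 6x^5 - 15x^4 + 20x^3 - 15x^2 + 6x - 1
image of x^7: 2187x^7 + 7x^6 - 21x^5 + 35x^4 - 35x^3 + 21x^2 - 7x + 1
image of x^8: 6561x^8 + 8x^7 - 28x^6 + 56x^5 - 70x^4 + 56x^3 - 28x^2 + 8x - 1
the matrix is upper triangular; its diagonal is (1, 3, 9, 27, 81, 243, 729, 2187, 6561)
for a triangular matrix the eigenvalues are the diagonal entries, with algebraic multiplicity their repetition count


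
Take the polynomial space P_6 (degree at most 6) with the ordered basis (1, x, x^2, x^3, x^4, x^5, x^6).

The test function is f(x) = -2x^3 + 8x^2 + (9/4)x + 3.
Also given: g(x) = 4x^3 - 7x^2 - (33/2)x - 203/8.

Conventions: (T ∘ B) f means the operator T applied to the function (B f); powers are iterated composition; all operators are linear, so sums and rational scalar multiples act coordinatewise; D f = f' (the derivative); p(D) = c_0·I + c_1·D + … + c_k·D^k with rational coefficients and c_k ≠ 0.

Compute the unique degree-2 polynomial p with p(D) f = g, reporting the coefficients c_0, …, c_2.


p(D) = -2·I − (3/2)·D − D^2, i.e. c_0 = -2, c_1 = -3/2, c_2 = -1

D^0 f = -2x^3 + 8x^2 + (9/4)x + 3
D^1 f = -6x^2 + 16x + 9/4
D^2 f = -12x + 16
matching coefficients of g against c_0 f + c_1 Df + … from the top degree down determines the c_i
solution: c_0 = -2, c_1 = -3/2, c_2 = -1


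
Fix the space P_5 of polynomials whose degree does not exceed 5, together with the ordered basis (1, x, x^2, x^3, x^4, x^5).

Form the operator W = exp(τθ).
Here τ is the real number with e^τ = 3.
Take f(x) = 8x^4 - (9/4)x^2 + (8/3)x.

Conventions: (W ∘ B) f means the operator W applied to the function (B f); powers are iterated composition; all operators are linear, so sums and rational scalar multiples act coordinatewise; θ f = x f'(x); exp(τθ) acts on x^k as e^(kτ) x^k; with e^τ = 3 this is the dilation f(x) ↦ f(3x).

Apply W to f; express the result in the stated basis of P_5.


the image equals g(x) = 648x^4 - (81/4)x^2 + 8x

exp(τθ) x^k = e^(kτ) x^k; with e^τ = 3 this sends x^k to 3^k x^k
x ↦ 3 x
x^2 ↦ 9 x^2
x^4 ↦ 81 x^4
applying this coordinatewise to f: exp(τθ) f = 648x^4 - (81/4)x^2 + 8x


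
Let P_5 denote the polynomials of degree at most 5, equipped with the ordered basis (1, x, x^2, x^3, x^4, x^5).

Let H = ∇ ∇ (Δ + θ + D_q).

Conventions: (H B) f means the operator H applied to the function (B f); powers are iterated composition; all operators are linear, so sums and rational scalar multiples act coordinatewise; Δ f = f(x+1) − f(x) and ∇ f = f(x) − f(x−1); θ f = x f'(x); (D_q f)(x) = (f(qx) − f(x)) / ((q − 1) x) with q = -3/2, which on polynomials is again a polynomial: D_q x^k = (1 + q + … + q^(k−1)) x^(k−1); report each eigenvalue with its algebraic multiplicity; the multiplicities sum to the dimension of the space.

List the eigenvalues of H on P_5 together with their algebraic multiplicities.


image of 1: 0
image of x: 0
image of x^2: 4
image of x^3: 18x - 17/2
image of x^4: 48x^2 - (327/4)x + 215/4
image of x^5: 100x^3 - (795/4)x^2 + (415/2)x - 575/8
the matrix is upper triangular; its diagonal is (0, 0, 0, 0, 0, 0)
for a triangular matrix the eigenvalues are the diagonal entries, with algebraic multiplicity their repetition count

λ = 0 (multiplicity 6)
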